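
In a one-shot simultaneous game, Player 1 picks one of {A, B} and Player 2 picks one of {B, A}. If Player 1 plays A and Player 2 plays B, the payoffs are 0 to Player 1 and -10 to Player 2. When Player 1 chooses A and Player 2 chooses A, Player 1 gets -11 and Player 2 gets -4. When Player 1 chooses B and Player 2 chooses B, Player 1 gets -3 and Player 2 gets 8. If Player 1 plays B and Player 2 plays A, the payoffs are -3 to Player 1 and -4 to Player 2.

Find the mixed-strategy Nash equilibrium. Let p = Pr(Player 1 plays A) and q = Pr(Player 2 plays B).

Player 1's mix must leave Player 2 indifferent between B and A.
  Player 2's payoff from B: p·(-10) + (1−p)·8 = -18p + 8
  Player 2's payoff from A: p·(-4) + (1−p)·(-4) = -4
  -18p + 8 = -4  ⇒  -18p = -12  ⇒  p = 2/3.
In a mixed equilibrium Player 1 is indifferent between A and B; this condition fixes q.
  Player 1's payoff to A: q·0 + (1−q)·(-11) = 11q - 11
  Player 1's payoff to B: q·(-3) + (1−q)·(-3) = -3
  11q - 11 = -3  ⇒  11q = 8  ⇒  q = 8/11.

p = 2/3, q = 8/11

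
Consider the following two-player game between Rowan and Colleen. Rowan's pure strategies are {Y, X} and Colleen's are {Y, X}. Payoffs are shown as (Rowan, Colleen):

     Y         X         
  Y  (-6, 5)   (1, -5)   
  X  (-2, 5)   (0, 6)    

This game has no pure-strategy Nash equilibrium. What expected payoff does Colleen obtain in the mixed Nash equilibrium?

Set Colleen's expected payoff from Y equal to that from X:
  Colleen's payoff from Y: p·5 + (1−p)·5 = 5
  Colleen's payoff from X: p·(-5) + (1−p)·6 = -11p + 6
  5 = -11p + 6  ⇒  11p = 1  ⇒  p = 1/11.
At equilibrium Colleen is indifferent across columns, so Colleen's payoff equals the payoff from Y: (1/11)·5 + (10/11)·5 = 5.

5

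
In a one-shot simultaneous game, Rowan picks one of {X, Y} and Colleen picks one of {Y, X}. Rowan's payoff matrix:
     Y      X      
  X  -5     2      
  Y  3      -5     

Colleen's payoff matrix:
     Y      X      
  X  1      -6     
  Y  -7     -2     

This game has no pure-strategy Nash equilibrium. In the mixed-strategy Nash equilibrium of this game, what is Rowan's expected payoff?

-19/15

For Rowan to be willing to mix, Rowan must be indifferent between X and Y, which pins down Colleen's mix.
  Rowan's payoff from X: q·(-5) + (1−q)·2 = -7q + 2
  Rowan's payoff from Y: q·3 + (1−q)·(-5) = 8q - 5
  -7q + 2 = 8q - 5  ⇒  -15q = -7  ⇒  q = 7/15.
At equilibrium Rowan is indifferent across rows, so Rowan's payoff equals the payoff from X: (7/15)·(-5) + (8/15)·2 = -19/15.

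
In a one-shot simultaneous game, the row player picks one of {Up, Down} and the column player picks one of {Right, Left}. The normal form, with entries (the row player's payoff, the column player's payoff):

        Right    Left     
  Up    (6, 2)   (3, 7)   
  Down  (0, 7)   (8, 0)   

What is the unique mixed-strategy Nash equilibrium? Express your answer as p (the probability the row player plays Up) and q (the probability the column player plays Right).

The row player's mix must leave the column player indifferent between Right and Left.
  the column player's payoff from Right: p·2 + (1−p)·7 = -5p + 7
  the column player's payoff from Left: p·7 + (1−p)·0 = 7p
  -5p + 7 = 7p  ⇒  -12p = -7  ⇒  p = 7/12.
The column player's mix must leave the row player indifferent between Up and Down.
  the row player's expected payoff from Up: q·6 + (1−q)·3 = 3q + 3
  the row player's expected payoff from Down: q·0 + (1−q)·8 = -8q + 8
  3q + 3 = -8q + 8  ⇒  11q = 5  ⇒  q = 5/11.

p = 7/12, q = 5/11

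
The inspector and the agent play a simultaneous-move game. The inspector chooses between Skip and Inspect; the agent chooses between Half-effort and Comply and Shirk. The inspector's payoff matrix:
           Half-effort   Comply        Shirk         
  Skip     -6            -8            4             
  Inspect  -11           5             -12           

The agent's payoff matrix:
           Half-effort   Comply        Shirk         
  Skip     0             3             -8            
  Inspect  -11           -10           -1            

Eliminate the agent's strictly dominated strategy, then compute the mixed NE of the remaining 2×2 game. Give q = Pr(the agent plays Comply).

q = 16/29

The agent's strategy Half-effort is strictly dominated by Comply: 3 > 0 and -10 > -11. Eliminate Half-effort.
For the inspector to be willing to mix, the inspector must be indifferent between Skip and Inspect, which pins down the agent's mix.
  the inspector's expected payoff from Skip: q·(-8) + (1−q)·4 = -12q + 4
  the inspector's expected payoff from Inspect: q·5 + (1−q)·(-12) = 17q - 12
  -12q + 4 = 17q - 12  ⇒  -29q = -16  ⇒  q = 16/29.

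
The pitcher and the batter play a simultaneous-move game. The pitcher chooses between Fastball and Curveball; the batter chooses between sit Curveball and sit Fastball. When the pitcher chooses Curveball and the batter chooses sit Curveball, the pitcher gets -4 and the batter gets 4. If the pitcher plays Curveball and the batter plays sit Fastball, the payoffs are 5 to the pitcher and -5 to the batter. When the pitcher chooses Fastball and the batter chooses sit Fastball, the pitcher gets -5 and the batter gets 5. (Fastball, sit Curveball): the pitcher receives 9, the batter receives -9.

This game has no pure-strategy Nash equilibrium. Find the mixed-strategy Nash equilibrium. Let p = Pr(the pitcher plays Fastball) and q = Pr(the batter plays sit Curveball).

p = 9/23, q = 10/23

For the batter to be willing to mix, the batter must be indifferent between sit Curveball and sit Fastball, which pins down the pitcher's mix.
  the batter's payoff to sit Curveball: p·(-9) + (1−p)·4 = -13p + 4
  the batter's payoff to sit Fastball: p·5 + (1−p)·(-5) = 10p - 5
  -13p + 4 = 10p - 5  ⇒  -23p = -9  ⇒  p = 9/23.
The batter's mix must leave the pitcher indifferent between Fastball and Curveball.
  the pitcher's payoff to Fastball: q·9 + (1−q)·(-5) = 14q - 5
  the pitcher's payoff to Curveball: q·(-4) + (1−q)·5 = -9q + 5
  14q - 5 = -9q + 5  ⇒  23q = 10  ⇒  q = 10/23.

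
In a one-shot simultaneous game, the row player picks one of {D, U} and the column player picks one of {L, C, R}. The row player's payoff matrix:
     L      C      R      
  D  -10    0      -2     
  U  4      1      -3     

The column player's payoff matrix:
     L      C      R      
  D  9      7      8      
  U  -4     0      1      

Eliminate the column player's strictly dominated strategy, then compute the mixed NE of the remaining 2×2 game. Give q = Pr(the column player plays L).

The column player's strategy C is strictly dominated by R: 8 > 7 and 1 > 0. Eliminate C.
The column player's mix must leave the row player indifferent between D and U.
  the row player's payoff to D: q·(-10) + (1−q)·(-2) = -8q - 2
  the row player's payoff to U: q·4 + (1−q)·(-3) = 7q - 3
  -8q - 2 = 7q - 3  ⇒  -15q = -1  ⇒  q = 1/15.

q = 1/15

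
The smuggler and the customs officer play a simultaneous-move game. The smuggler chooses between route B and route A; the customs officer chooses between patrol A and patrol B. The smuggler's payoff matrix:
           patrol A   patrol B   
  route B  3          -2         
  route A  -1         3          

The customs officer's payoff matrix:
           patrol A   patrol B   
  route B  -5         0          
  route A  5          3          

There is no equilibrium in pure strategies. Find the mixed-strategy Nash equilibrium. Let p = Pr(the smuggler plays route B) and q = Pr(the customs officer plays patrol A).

p = 2/7, q = 5/9

For the customs officer to be willing to mix, the customs officer must be indifferent between patrol A and patrol B, which pins down the smuggler's mix.
  the customs officer's expected payoff from patrol A: p·(-5) + (1−p)·5 = -10p + 5
  the customs officer's expected payoff from patrol B: p·0 + (1−p)·3 = -3p + 3
  -10p + 5 = -3p + 3  ⇒  -7p = -2  ⇒  p = 2/7.
The customs officer's mix must leave the smuggler indifferent between route B and route A.
  the smuggler's expected payoff from route B: q·3 + (1−q)·(-2) = 5q - 2
  the smuggler's expected payoff from route A: q·(-1) + (1−q)·3 = -4q + 3
  5q - 2 = -4q + 3  ⇒  9q = 5  ⇒  q = 5/9.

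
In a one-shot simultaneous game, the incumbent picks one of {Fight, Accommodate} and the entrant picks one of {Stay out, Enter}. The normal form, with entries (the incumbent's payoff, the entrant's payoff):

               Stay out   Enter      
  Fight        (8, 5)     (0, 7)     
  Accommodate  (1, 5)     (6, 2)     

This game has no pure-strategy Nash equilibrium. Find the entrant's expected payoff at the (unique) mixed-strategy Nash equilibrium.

5

The incumbent's mix must leave the entrant indifferent between Stay out and Enter.
  the entrant's expected payoff from Stay out: p·5 + (1−p)·5 = 5
  the entrant's expected payoff from Enter: p·7 + (1−p)·2 = 5p + 2
  5 = 5p + 2  ⇒  -5p = -3  ⇒  p = 3/5.
At equilibrium the entrant is indifferent across columns, so the entrant's payoff equals the payoff from Stay out: (3/5)·5 + (2/5)·5 = 5.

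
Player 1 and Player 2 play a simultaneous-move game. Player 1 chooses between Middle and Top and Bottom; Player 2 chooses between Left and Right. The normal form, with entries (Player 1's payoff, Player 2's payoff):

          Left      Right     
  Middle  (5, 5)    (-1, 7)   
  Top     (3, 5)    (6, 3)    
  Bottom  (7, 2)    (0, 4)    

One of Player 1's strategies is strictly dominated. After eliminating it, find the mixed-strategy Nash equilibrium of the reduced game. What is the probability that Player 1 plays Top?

p = 1/2

Player 1's strategy Middle is strictly dominated by Bottom: 7 > 5 and 0 > -1. Eliminate Middle.
Set Player 2's expected payoff from Left equal to that from Right:
  Player 2's expected payoff from Left: p·5 + (1−p)·2 = 3p + 2
  Player 2's expected payoff from Right: p·3 + (1−p)·4 = -p + 4
  3p + 2 = -p + 4  ⇒  4p = 2  ⇒  p = 1/2.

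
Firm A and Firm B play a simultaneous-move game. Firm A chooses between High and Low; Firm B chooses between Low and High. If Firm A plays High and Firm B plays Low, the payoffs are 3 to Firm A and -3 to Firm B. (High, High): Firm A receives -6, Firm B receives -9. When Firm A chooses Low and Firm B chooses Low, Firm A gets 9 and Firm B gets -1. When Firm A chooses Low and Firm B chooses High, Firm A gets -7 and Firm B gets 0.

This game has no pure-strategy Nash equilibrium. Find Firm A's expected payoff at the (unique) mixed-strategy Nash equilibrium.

Set Firm A's expected payoff from High equal to that from Low:
  Firm A's expected payoff from High: q·3 + (1−q)·(-6) = 9q - 6
  Firm A's expected payoff from Low: q·9 + (1−q)·(-7) = 16q - 7
  9q - 6 = 16q - 7  ⇒  -7q = -1  ⇒  q = 1/7.
At equilibrium Firm A is indifferent across rows, so Firm A's payoff equals the payoff from High: (1/7)·3 + (6/7)·(-6) = -33/7.

-33/7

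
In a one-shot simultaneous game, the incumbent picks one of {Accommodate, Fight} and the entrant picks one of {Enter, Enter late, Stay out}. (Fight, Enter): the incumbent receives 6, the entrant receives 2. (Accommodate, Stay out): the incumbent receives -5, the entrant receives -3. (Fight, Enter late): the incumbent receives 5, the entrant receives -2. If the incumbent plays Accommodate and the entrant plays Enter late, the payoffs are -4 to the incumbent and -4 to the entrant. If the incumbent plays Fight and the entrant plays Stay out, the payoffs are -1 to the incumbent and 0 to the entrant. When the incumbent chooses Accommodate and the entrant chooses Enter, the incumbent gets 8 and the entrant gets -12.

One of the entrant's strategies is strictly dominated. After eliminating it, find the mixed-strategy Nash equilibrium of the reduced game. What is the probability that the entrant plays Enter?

q = 2/3

The entrant's strategy Enter late is strictly dominated by Stay out: -3 > -4 and 0 > -2. Eliminate Enter late.
Set the incumbent's expected payoff from Accommodate equal to that from Fight:
  the incumbent's expected payoff from Accommodate: q·8 + (1−q)·(-5) = 13q - 5
  the incumbent's expected payoff from Fight: q·6 + (1−q)·(-1) = 7q - 1
  13q - 5 = 7q - 1  ⇒  6q = 4  ⇒  q = 2/3.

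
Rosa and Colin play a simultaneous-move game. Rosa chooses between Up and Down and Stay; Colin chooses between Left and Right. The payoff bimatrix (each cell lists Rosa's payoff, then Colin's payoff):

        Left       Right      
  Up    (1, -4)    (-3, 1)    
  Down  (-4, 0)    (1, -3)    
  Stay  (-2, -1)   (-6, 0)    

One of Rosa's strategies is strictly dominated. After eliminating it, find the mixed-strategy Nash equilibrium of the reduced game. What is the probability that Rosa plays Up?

Rosa's strategy Stay is strictly dominated by Up: 1 > -2 and -3 > -6. Eliminate Stay.
For Colin to be willing to mix, Colin must be indifferent between Left and Right, which pins down Rosa's mix.
  Colin's payoff to Left: p·(-4) + (1−p)·0 = -4p
  Colin's payoff to Right: p·1 + (1−p)·(-3) = 4p - 3
  -4p = 4p - 3  ⇒  -8p = -3  ⇒  p = 3/8.

p = 3/8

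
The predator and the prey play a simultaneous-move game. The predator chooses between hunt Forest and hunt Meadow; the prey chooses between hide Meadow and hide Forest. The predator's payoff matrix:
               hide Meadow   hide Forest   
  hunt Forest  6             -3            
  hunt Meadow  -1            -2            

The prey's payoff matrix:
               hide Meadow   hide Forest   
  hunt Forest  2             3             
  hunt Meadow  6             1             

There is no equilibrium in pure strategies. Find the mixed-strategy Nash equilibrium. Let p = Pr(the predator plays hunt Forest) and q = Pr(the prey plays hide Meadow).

The predator's mix must leave the prey indifferent between hide Meadow and hide Forest.
  the prey's payoff from hide Meadow: p·2 + (1−p)·6 = -4p + 6
  the prey's payoff from hide Forest: p·3 + (1−p)·1 = 2p + 1
  -4p + 6 = 2p + 1  ⇒  -6p = -5  ⇒  p = 5/6.
For the predator to be willing to mix, the predator must be indifferent between hunt Forest and hunt Meadow, which pins down the prey's mix.
  the predator's payoff to hunt Forest: q·6 + (1−q)·(-3) = 9q - 3
  the predator's payoff to hunt Meadow: q·(-1) + (1−q)·(-2) = q - 2
  9q - 3 = q - 2  ⇒  8q = 1  ⇒  q = 1/8.

p = 5/6, q = 1/8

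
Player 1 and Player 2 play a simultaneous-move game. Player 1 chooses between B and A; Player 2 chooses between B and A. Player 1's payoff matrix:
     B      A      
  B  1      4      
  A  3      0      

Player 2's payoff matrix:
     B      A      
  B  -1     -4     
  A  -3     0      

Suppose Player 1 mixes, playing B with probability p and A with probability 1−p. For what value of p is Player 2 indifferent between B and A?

p = 1/2

In a mixed equilibrium Player 2 is indifferent between B and A; this condition fixes p.
  Player 2's payoff from B: p·(-1) + (1−p)·(-3) = 2p - 3
  Player 2's payoff from A: p·(-4) + (1−p)·0 = -4p
  2p - 3 = -4p  ⇒  6p = 3  ⇒  p = 1/2.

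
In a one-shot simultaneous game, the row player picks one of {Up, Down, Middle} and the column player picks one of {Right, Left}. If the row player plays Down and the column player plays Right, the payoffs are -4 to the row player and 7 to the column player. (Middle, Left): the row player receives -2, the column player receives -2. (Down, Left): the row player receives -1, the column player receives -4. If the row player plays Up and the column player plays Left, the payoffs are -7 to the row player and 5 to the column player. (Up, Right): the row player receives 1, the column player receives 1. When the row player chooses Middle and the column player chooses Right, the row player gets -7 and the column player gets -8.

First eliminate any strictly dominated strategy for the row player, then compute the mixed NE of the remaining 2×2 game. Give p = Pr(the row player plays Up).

p = 11/15

The row player's strategy Middle is strictly dominated by Down: -4 > -7 and -1 > -2. Eliminate Middle.
The row player's mix must leave the column player indifferent between Right and Left.
  the column player's expected payoff from Right: p·1 + (1−p)·7 = -6p + 7
  the column player's expected payoff from Left: p·5 + (1−p)·(-4) = 9p - 4
  -6p + 7 = 9p - 4  ⇒  -15p = -11  ⇒  p = 11/15.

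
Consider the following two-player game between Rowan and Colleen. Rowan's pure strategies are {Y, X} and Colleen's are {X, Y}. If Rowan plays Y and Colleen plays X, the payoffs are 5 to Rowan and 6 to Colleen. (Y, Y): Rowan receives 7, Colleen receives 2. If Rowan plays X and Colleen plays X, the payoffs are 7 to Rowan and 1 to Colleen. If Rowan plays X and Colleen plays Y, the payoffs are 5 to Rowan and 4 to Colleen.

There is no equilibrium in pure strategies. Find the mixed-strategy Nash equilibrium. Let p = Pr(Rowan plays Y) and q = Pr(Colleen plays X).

p = 3/7, q = 1/2

Set Colleen's expected payoff from X equal to that from Y:
  Colleen's payoff from X: p·6 + (1−p)·1 = 5p + 1
  Colleen's payoff from Y: p·2 + (1−p)·4 = -2p + 4
  5p + 1 = -2p + 4  ⇒  7p = 3  ⇒  p = 3/7.
Colleen's mix must leave Rowan indifferent between Y and X.
  Rowan's payoff from Y: q·5 + (1−q)·7 = -2q + 7
  Rowan's payoff from X: q·7 + (1−q)·5 = 2q + 5
  -2q + 7 = 2q + 5  ⇒  -4q = -2  ⇒  q = 1/2.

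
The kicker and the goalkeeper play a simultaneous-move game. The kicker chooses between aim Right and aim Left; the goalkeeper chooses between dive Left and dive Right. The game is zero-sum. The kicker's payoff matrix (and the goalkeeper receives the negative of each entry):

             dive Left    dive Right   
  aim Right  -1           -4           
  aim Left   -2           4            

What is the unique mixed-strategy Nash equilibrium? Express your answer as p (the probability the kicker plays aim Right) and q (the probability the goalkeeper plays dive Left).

p = 2/3, q = 8/9

In a mixed equilibrium the goalkeeper is indifferent between dive Left and dive Right; this condition fixes p.
  the goalkeeper's payoff to dive Left: p·1 + (1−p)·2 = -p + 2
  the goalkeeper's payoff to dive Right: p·4 + (1−p)·(-4) = 8p - 4
  -p + 2 = 8p - 4  ⇒  -9p = -6  ⇒  p = 2/3.
The kicker's indifference between aim Right and aim Left determines the goalkeeper's mixing probability q:
  the kicker's payoff to aim Right: q·(-1) + (1−q)·(-4) = 3q - 4
  the kicker's payoff to aim Left: q·(-2) + (1−q)·4 = -6q + 4
  3q - 4 = -6q + 4  ⇒  9q = 8  ⇒  q = 8/9.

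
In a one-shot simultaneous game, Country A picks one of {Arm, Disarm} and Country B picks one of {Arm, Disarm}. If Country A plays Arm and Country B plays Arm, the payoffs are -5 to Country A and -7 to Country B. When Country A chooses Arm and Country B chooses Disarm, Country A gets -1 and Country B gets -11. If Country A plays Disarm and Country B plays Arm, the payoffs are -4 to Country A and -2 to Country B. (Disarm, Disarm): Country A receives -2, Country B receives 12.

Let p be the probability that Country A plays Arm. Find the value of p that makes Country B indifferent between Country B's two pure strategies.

Country A's mix must leave Country B indifferent between Arm and Disarm.
  Country B's payoff from Arm: p·(-7) + (1−p)·(-2) = -5p - 2
  Country B's payoff from Disarm: p·(-11) + (1−p)·12 = -23p + 12
  -5p - 2 = -23p + 12  ⇒  18p = 14  ⇒  p = 7/9.

p = 7/9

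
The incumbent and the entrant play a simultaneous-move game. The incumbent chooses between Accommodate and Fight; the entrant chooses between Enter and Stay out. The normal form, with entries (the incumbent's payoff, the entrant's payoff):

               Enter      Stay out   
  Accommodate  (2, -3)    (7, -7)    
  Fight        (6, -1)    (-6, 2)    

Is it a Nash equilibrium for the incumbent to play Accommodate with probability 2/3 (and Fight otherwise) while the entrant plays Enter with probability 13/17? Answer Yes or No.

Given the incumbent's mix p = 2/3, the entrant's payoff from Enter is -7/3 but from Stay out is -4. The entrant strictly prefers Enter, so the entrant would not mix.
So the proposed profile is not a Nash equilibrium.

No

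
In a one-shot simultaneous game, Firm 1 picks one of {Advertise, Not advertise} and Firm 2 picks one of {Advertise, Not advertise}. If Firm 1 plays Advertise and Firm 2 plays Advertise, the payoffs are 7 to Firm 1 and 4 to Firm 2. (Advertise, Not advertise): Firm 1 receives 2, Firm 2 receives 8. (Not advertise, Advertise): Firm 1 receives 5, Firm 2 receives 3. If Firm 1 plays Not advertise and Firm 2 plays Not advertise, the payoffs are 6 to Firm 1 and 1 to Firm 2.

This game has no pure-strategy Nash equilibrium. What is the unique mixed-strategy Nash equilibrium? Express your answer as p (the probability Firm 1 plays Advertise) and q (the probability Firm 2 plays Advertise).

Firm 2's indifference between Advertise and Not advertise determines Firm 1's mixing probability p:
  Firm 2's payoff to Advertise: p·4 + (1−p)·3 = p + 3
  Firm 2's payoff to Not advertise: p·8 + (1−p)·1 = 7p + 1
  p + 3 = 7p + 1  ⇒  -6p = -2  ⇒  p = 1/3.
In a mixed equilibrium Firm 1 is indifferent between Advertise and Not advertise; this condition fixes q.
  Firm 1's payoff from Advertise: q·7 + (1−q)·2 = 5q + 2
  Firm 1's payoff from Not advertise: q·5 + (1−q)·6 = -q + 6
  5q + 2 = -q + 6  ⇒  6q = 4  ⇒  q = 2/3.

p = 1/3, q = 2/3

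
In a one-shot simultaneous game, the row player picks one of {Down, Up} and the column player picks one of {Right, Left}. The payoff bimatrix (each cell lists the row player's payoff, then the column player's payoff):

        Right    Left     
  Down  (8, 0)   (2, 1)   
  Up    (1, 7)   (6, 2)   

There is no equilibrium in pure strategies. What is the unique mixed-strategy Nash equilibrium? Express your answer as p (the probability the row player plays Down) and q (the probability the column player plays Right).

p = 5/6, q = 4/11

Set the column player's expected payoff from Right equal to that from Left:
  the column player's payoff to Right: p·0 + (1−p)·7 = -7p + 7
  the column player's payoff to Left: p·1 + (1−p)·2 = -p + 2
  -7p + 7 = -p + 2  ⇒  -6p = -5  ⇒  p = 5/6.
The row player's indifference between Down and Up determines the column player's mixing probability q:
  the row player's expected payoff from Down: q·8 + (1−q)·2 = 6q + 2
  the row player's expected payoff from Up: q·1 + (1−q)·6 = -5q + 6
  6q + 2 = -5q + 6  ⇒  11q = 4  ⇒  q = 4/11.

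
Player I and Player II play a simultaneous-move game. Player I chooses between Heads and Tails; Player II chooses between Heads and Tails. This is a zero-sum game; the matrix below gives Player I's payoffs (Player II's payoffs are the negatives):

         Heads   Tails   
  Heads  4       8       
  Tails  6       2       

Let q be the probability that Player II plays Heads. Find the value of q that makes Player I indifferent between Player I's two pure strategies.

q = 3/4

For Player I to be willing to mix, Player I must be indifferent between Heads and Tails, which pins down Player II's mix.
  Player I's payoff from Heads: q·4 + (1−q)·8 = -4q + 8
  Player I's payoff from Tails: q·6 + (1−q)·2 = 4q + 2
  -4q + 8 = 4q + 2  ⇒  -8q = -6  ⇒  q = 3/4.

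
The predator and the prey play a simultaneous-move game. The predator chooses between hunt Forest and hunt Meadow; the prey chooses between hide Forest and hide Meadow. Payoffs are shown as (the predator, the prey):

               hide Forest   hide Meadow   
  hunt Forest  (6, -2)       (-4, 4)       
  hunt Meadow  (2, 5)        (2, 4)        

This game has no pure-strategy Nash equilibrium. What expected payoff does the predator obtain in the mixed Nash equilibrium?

2

Set the predator's expected payoff from hunt Forest equal to that from hunt Meadow:
  the predator's expected payoff from hunt Forest: q·6 + (1−q)·(-4) = 10q - 4
  the predator's expected payoff from hunt Meadow: q·2 + (1−q)·2 = 2
  10q - 4 = 2  ⇒  10q = 6  ⇒  q = 3/5.
At equilibrium the predator is indifferent across rows, so the predator's payoff equals the payoff from hunt Forest: (3/5)·6 + (2/5)·(-4) = 2.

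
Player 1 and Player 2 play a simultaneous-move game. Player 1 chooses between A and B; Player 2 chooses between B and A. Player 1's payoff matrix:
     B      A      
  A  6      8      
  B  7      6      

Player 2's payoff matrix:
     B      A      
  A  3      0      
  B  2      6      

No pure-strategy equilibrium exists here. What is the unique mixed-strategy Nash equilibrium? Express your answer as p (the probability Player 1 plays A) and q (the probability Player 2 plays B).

p = 4/7, q = 2/3

Player 2's indifference between B and A determines Player 1's mixing probability p:
  Player 2's expected payoff from B: p·3 + (1−p)·2 = p + 2
  Player 2's expected payoff from A: p·0 + (1−p)·6 = -6p + 6
  p + 2 = -6p + 6  ⇒  7p = 4  ⇒  p = 4/7.
Player 2's mix must leave Player 1 indifferent between A and B.
  Player 1's payoff from A: q·6 + (1−q)·8 = -2q + 8
  Player 1's payoff from B: q·7 + (1−q)·6 = q + 6
  -2q + 8 = q + 6  ⇒  -3q = -2  ⇒  q = 2/3.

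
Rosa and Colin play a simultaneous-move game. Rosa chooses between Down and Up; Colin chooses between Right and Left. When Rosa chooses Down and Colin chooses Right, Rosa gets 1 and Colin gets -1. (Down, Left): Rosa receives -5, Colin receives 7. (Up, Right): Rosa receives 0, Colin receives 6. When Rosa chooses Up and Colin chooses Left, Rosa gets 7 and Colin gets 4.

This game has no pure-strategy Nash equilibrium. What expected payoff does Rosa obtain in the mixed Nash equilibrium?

7/13

In a mixed equilibrium Rosa is indifferent between Down and Up; this condition fixes q.
  Rosa's payoff to Down: q·1 + (1−q)·(-5) = 6q - 5
  Rosa's payoff to Up: q·0 + (1−q)·7 = -7q + 7
  6q - 5 = -7q + 7  ⇒  13q = 12  ⇒  q = 12/13.
At equilibrium Rosa is indifferent across rows, so Rosa's payoff equals the payoff from Down: (12/13)·1 + (1/13)·(-5) = 7/13.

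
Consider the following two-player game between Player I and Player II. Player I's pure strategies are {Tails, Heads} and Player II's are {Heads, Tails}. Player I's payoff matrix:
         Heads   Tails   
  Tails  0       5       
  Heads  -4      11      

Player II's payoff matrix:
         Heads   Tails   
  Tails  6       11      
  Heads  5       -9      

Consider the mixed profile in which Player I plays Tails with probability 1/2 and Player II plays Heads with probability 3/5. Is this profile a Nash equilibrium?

Given Player I's mix p = 1/2, Player II's payoff from Heads is 11/2 but from Tails is 1. Player II strictly prefers Heads, so Player II would not mix.
So the proposed profile is not a Nash equilibrium.

No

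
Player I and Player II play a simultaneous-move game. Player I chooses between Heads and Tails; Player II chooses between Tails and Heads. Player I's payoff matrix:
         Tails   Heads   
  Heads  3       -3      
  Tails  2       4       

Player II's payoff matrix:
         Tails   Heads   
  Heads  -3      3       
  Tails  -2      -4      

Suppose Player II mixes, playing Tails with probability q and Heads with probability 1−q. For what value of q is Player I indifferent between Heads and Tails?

Player I's indifference between Heads and Tails determines Player II's mixing probability q:
  Player I's payoff to Heads: q·3 + (1−q)·(-3) = 6q - 3
  Player I's payoff to Tails: q·2 + (1−q)·4 = -2q + 4
  6q - 3 = -2q + 4  ⇒  8q = 7  ⇒  q = 7/8.

q = 7/8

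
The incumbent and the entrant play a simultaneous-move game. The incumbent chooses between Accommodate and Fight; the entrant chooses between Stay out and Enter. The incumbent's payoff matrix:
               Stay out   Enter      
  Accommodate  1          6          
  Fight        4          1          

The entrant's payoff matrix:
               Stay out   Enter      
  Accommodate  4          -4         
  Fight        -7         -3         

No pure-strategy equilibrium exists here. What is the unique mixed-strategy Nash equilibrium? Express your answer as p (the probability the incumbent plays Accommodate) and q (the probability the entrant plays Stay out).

The incumbent's mix must leave the entrant indifferent between Stay out and Enter.
  the entrant's payoff to Stay out: p·4 + (1−p)·(-7) = 11p - 7
  the entrant's payoff to Enter: p·(-4) + (1−p)·(-3) = -p - 3
  11p - 7 = -p - 3  ⇒  12p = 4  ⇒  p = 1/3.
The incumbent's indifference between Accommodate and Fight determines the entrant's mixing probability q:
  the incumbent's payoff to Accommodate: q·1 + (1−q)·6 = -5q + 6
  the incumbent's payoff to Fight: q·4 + (1−q)·1 = 3q + 1
  -5q + 6 = 3q + 1  ⇒  -8q = -5  ⇒  q = 5/8.

p = 1/3, q = 5/8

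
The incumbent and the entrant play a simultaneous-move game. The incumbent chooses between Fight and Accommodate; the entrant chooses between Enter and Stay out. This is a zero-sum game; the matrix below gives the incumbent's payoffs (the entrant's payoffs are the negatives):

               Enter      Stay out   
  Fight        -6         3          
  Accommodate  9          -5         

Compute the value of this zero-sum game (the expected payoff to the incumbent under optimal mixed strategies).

v = -3/23

The incumbent's indifference between Fight and Accommodate determines the entrant's mixing probability q:
  the incumbent's expected payoff from Fight: q·(-6) + (1−q)·3 = -9q + 3
  the incumbent's expected payoff from Accommodate: q·9 + (1−q)·(-5) = 14q - 5
  -9q + 3 = 14q - 5  ⇒  -23q = -8  ⇒  q = 8/23.
The value is the incumbent's expected payoff against this mix (using Fight): (8/23)·(-6) + (15/23)·3 = -3/23.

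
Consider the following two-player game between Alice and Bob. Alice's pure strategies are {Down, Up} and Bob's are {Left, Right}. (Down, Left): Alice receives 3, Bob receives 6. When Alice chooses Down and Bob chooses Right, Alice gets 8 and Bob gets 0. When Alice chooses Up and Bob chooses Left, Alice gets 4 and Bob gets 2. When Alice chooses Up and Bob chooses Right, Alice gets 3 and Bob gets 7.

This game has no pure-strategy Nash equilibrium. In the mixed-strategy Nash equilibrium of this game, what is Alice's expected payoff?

For Alice to be willing to mix, Alice must be indifferent between Down and Up, which pins down Bob's mix.
  Alice's payoff from Down: q·3 + (1−q)·8 = -5q + 8
  Alice's payoff from Up: q·4 + (1−q)·3 = q + 3
  -5q + 8 = q + 3  ⇒  -6q = -5  ⇒  q = 5/6.
At equilibrium Alice is indifferent across rows, so Alice's payoff equals the payoff from Down: (5/6)·3 + (1/6)·8 = 23/6.

23/6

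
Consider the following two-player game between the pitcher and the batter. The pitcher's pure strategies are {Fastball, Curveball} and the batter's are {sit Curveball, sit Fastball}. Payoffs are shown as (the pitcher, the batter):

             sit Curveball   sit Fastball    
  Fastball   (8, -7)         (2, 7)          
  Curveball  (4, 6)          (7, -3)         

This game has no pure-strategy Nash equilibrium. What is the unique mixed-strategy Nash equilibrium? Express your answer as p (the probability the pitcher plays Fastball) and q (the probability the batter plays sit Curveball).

p = 9/23, q = 5/9

Set the batter's expected payoff from sit Curveball equal to that from sit Fastball:
  the batter's payoff to sit Curveball: p·(-7) + (1−p)·6 = -13p + 6
  the batter's payoff to sit Fastball: p·7 + (1−p)·(-3) = 10p - 3
  -13p + 6 = 10p - 3  ⇒  -23p = -9  ⇒  p = 9/23.
Set the pitcher's expected payoff from Fastball equal to that from Curveball:
  the pitcher's payoff to Fastball: q·8 + (1−q)·2 = 6q + 2
  the pitcher's payoff to Curveball: q·4 + (1−q)·7 = -3q + 7
  6q + 2 = -3q + 7  ⇒  9q = 5  ⇒  q = 5/9.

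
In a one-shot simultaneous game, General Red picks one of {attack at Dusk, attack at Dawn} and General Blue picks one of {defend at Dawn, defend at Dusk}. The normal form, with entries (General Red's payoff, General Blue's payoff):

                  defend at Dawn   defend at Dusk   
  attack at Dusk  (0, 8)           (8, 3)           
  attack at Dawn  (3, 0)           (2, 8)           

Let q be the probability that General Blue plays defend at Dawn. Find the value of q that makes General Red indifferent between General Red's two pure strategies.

Set General Red's expected payoff from attack at Dusk equal to that from attack at Dawn:
  General Red's payoff from attack at Dusk: q·0 + (1−q)·8 = -8q + 8
  General Red's payoff from attack at Dawn: q·3 + (1−q)·2 = q + 2
  -8q + 8 = q + 2  ⇒  -9q = -6  ⇒  q = 2/3.

q = 2/3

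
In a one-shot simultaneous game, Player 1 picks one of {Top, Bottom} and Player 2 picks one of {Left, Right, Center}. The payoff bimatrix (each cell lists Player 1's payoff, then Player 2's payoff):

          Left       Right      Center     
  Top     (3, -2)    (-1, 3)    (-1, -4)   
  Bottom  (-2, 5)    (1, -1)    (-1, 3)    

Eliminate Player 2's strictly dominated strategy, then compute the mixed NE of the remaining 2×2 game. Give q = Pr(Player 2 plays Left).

Player 2's strategy Center is strictly dominated by Left: -2 > -4 and 5 > 3. Eliminate Center.
Player 1's indifference between Top and Bottom determines Player 2's mixing probability q:
  Player 1's payoff to Top: q·3 + (1−q)·(-1) = 4q - 1
  Player 1's payoff to Bottom: q·(-2) + (1−q)·1 = -3q + 1
  4q - 1 = -3q + 1  ⇒  7q = 2  ⇒  q = 2/7.

q = 2/7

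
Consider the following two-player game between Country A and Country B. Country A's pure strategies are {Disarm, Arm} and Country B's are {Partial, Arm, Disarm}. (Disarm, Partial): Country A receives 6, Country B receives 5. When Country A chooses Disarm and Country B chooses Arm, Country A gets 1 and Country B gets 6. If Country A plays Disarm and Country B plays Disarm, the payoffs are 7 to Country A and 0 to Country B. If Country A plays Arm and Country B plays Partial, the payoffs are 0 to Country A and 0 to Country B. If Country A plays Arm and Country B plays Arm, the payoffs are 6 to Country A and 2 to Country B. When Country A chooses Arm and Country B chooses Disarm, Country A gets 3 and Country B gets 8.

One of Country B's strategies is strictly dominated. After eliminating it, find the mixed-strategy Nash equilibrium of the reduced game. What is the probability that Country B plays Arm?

q = 4/9

Country B's strategy Partial is strictly dominated by Arm: 6 > 5 and 2 > 0. Eliminate Partial.
Set Country A's expected payoff from Disarm equal to that from Arm:
  Country A's payoff to Disarm: q·1 + (1−q)·7 = -6q + 7
  Country A's payoff to Arm: q·6 + (1−q)·3 = 3q + 3
  -6q + 7 = 3q + 3  ⇒  -9q = -4  ⇒  q = 4/9.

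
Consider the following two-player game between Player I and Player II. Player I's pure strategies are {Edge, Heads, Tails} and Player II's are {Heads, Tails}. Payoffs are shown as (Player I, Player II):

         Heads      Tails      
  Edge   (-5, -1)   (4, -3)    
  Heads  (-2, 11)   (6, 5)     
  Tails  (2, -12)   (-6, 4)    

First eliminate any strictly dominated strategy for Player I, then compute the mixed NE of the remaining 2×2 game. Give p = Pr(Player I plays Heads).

p = 8/11

Player I's strategy Edge is strictly dominated by Heads: -2 > -5 and 6 > 4. Eliminate Edge.
Player II's indifference between Heads and Tails determines Player I's mixing probability p:
  Player II's expected payoff from Heads: p·11 + (1−p)·(-12) = 23p - 12
  Player II's expected payoff from Tails: p·5 + (1−p)·4 = p + 4
  23p - 12 = p + 4  ⇒  22p = 16  ⇒  p = 8/11.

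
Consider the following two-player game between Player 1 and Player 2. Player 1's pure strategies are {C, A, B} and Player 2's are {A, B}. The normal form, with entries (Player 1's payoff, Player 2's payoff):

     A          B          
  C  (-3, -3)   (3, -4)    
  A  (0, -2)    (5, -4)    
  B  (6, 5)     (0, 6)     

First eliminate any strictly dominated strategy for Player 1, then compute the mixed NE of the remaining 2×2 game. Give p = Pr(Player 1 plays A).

p = 1/3

Player 1's strategy C is strictly dominated by A: 0 > -3 and 5 > 3. Eliminate C.
Set Player 2's expected payoff from A equal to that from B:
  Player 2's payoff from A: p·(-2) + (1−p)·5 = -7p + 5
  Player 2's payoff from B: p·(-4) + (1−p)·6 = -10p + 6
  -7p + 5 = -10p + 6  ⇒  3p = 1  ⇒  p = 1/3.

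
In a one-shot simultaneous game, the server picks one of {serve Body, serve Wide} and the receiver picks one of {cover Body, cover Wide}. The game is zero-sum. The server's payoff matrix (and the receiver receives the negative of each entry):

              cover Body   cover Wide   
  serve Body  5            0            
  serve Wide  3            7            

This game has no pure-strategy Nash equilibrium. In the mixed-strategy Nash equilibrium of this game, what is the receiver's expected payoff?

-35/9

For the receiver to be willing to mix, the receiver must be indifferent between cover Body and cover Wide, which pins down the server's mix.
  the receiver's payoff to cover Body: p·(-5) + (1−p)·(-3) = -2p - 3
  the receiver's payoff to cover Wide: p·0 + (1−p)·(-7) = 7p - 7
  -2p - 3 = 7p - 7  ⇒  -9p = -4  ⇒  p = 4/9.
At equilibrium the receiver is indifferent across columns, so the receiver's payoff equals the payoff from cover Body: (4/9)·(-5) + (5/9)·(-3) = -35/9.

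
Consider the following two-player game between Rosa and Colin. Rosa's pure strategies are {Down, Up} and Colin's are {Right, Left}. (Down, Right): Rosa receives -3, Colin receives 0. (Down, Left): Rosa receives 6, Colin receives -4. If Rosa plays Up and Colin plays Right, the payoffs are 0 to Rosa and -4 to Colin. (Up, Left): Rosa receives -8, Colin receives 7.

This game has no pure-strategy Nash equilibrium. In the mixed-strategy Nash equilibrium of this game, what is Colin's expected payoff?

-16/15

Rosa's mix must leave Colin indifferent between Right and Left.
  Colin's payoff to Right: p·0 + (1−p)·(-4) = 4p - 4
  Colin's payoff to Left: p·(-4) + (1−p)·7 = -11p + 7
  4p - 4 = -11p + 7  ⇒  15p = 11  ⇒  p = 11/15.
At equilibrium Colin is indifferent across columns, so Colin's payoff equals the payoff from Right: (11/15)·0 + (4/15)·(-4) = -16/15.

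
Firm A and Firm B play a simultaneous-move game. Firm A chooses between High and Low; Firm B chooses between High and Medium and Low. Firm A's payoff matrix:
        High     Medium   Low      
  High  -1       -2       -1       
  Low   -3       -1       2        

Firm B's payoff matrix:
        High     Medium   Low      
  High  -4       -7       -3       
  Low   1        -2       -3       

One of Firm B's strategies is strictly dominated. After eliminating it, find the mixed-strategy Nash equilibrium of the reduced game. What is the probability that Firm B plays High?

q = 3/5

Firm B's strategy Medium is strictly dominated by High: -4 > -7 and 1 > -2. Eliminate Medium.
Firm A's indifference between High and Low determines Firm B's mixing probability q:
  Firm A's payoff from High: q·(-1) + (1−q)·(-1) = -1
  Firm A's payoff from Low: q·(-3) + (1−q)·2 = -5q + 2
  -1 = -5q + 2  ⇒  5q = 3  ⇒  q = 3/5.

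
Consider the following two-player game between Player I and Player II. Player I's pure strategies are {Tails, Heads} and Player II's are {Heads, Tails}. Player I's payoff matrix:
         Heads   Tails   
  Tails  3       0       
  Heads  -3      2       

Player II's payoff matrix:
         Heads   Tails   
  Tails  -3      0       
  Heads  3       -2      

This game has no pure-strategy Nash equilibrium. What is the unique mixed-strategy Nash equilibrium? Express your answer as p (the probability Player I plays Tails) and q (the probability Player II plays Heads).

p = 5/8, q = 1/4

Set Player II's expected payoff from Heads equal to that from Tails:
  Player II's payoff to Heads: p·(-3) + (1−p)·3 = -6p + 3
  Player II's payoff to Tails: p·0 + (1−p)·(-2) = 2p - 2
  -6p + 3 = 2p - 2  ⇒  -8p = -5  ⇒  p = 5/8.
In a mixed equilibrium Player I is indifferent between Tails and Heads; this condition fixes q.
  Player I's payoff from Tails: q·3 + (1−q)·0 = 3q
  Player I's payoff from Heads: q·(-3) + (1−q)·2 = -5q + 2
  3q = -5q + 2  ⇒  8q = 2  ⇒  q = 1/4.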